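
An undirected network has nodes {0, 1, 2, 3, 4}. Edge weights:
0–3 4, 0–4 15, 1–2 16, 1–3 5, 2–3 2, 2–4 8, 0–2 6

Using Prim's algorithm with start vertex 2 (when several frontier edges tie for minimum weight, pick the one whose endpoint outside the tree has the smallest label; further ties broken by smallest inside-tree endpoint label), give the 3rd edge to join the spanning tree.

Prim, starting at 2.
Step 1: frontier [2–3 2, 0–2 6, 2–4 8, 1–2 16] → take 2–3 (2); add 3.
Step 2: frontier [0–2 6, 2–4 8, 1–2 16, 0–3 4, 1–3 5] → take 0–3 (4); add 0.
Step 3: frontier [0–4 15, 2–4 8, 1–2 16, 1–3 5] → take 1–3 (5); add 1.
Step 4: frontier [0–4 15, 2–4 8] → take 2–4 (8); add 4.
The 3rd edge added is 1–3.

1-3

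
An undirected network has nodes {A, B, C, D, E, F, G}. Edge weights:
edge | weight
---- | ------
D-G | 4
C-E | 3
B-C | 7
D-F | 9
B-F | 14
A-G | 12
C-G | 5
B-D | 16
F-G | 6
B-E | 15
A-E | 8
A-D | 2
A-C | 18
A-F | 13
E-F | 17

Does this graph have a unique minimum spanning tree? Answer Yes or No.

Yes

Kruskal's algorithm — process edges by increasing weight (ties by edge label):
A-D (2): add — endpoints in different components.
C-E (3): add — endpoints in different components.
D-G (4): add — endpoints in different components.
C-G (5): add — endpoints in different components.
F-G (6): add — endpoints in different components.
B-C (7): add — endpoints in different components.
Every non-tree edge has weight strictly greater than the heaviest edge on the tree path between its endpoints, so the MST is unique.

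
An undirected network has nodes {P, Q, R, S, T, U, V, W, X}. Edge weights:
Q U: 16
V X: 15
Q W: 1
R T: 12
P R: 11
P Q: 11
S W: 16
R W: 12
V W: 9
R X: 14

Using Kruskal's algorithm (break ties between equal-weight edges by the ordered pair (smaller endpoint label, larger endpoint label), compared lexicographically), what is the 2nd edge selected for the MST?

V-W

Kruskal: consider edges lightest-first.
Q W (1): add — endpoints in different components.
V W (9): add — endpoints in different components.
P Q (11): add — endpoints in different components.
P R (11): add — endpoints in different components.
R T (12): add — endpoints in different components.
R W (12): skip — W and R already connected.
R X (14): add — endpoints in different components.
V X (15): skip — X and V already connected.
Q U (16): add — endpoints in different components.
S W (16): add — endpoints in different components.
The 2nd edge added is V W.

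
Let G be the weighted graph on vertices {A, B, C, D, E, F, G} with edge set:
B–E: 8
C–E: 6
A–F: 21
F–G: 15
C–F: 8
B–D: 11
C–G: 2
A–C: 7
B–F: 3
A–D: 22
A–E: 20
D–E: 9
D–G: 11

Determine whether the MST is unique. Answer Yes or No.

Kruskal's algorithm — process edges by increasing weight (ties by edge label):
C–G (2): add — endpoints in different components.
B–F (3): add — endpoints in different components.
C–E (6): add — endpoints in different components.
A–C (7): add — endpoints in different components.
B–E (8): add — endpoints in different components.
C–F (8): skip — C and F already connected.
D–E (9): add — endpoints in different components.
Non-tree edge C–F has weight 8, equal to the heaviest edge on its tree cycle — swapping gives another MST of the same weight. Not unique.

No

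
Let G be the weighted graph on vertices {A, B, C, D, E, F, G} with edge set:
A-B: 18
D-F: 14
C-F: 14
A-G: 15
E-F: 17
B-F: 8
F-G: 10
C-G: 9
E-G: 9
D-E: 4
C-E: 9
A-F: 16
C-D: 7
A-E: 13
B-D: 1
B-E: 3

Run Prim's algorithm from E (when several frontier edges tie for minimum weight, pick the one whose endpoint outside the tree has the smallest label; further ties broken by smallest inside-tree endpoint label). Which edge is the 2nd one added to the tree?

Grow the tree from E using Prim:
Step 1: cheapest edge leaving the tree is B-E (3); add B.
Step 2: cheapest edge leaving the tree is B-D (1); add D.
Step 3: cheapest edge leaving the tree is C-D (7); add C.
Step 4: cheapest edge leaving the tree is B-F (8); add F.
Step 5: cheapest edge leaving the tree is C-G (9); add G.
Step 6: cheapest edge leaving the tree is A-E (13); add A.
The 2nd edge added is B-D.

B-D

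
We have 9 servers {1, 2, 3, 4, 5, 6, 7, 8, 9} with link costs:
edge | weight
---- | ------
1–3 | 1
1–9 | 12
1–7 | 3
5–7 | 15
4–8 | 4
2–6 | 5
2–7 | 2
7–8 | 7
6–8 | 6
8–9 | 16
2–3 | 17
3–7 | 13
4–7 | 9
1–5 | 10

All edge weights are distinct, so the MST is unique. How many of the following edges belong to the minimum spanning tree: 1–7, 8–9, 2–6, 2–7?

3

Sort edges by weight, then run Kruskal:
1–3 (1): add — endpoints in different components.
2–7 (2): add — endpoints in different components.
1–7 (3): add — endpoints in different components.
4–8 (4): add — endpoints in different components.
2–6 (5): add — endpoints in different components.
6–8 (6): add — endpoints in different components.
7–8 (7): skip — 7 and 8 already connected.
4–7 (9): skip — 4 and 7 already connected.
1–5 (10): add — endpoints in different components.
1–9 (12): add — endpoints in different components.
MST edge set: {1–3, 2–7, 1–7, 4–8, 2–6, 6–8, 1–5, 1–9}.
Of the listed edges, {1–7, 2–6, 2–7} are in the MST → 3.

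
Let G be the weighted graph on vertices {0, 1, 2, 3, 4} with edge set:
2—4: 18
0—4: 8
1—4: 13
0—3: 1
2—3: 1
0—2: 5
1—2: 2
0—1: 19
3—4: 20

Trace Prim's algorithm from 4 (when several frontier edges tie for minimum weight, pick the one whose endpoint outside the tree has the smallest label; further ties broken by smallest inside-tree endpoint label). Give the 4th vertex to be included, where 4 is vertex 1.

2

Prim, starting at 4.
Step 1: cheapest edge leaving the tree is 0—4 (8); add 0.
Step 2: cheapest edge leaving the tree is 0—3 (1); add 3.
Step 3: cheapest edge leaving the tree is 2—3 (1); add 2.
Step 4: cheapest edge leaving the tree is 1—2 (2); add 1.
Vertex order: 4, 0, 3, 2, 1. The 4th vertex is 2.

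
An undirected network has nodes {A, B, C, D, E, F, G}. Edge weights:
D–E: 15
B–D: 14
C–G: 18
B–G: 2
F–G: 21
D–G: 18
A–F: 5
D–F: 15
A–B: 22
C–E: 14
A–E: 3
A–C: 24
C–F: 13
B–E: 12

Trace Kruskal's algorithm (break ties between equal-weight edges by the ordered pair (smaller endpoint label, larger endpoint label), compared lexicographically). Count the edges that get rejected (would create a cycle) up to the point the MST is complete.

Sort edges by weight, then run Kruskal:
B–G (2): add — endpoints in different components.
A–E (3): add — endpoints in different components.
A–F (5): add — endpoints in different components.
B–E (12): add — endpoints in different components.
C–F (13): add — endpoints in different components.
B–D (14): add — endpoints in different components.
Edges rejected before the tree was complete: 0.

0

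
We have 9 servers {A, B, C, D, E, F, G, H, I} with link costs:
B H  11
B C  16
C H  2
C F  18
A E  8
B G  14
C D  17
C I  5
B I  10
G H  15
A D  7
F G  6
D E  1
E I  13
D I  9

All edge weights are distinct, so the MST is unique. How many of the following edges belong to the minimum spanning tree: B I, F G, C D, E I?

Sort edges by weight, then run Kruskal:
D E (1): add — endpoints in different components.
C H (2): add — endpoints in different components.
C I (5): add — endpoints in different components.
F G (6): add — endpoints in different components.
A D (7): add — endpoints in different components.
A E (8): skip — A and E already connected.
D I (9): add — endpoints in different components.
B I (10): add — endpoints in different components.
B H (11): skip — B and H already connected.
E I (13): skip — E and I already connected.
B G (14): add — endpoints in different components.
MST edge set: {D E, C H, C I, F G, A D, D I, B I, B G}.
Of the listed edges, {B I, F G} are in the MST → 2.

2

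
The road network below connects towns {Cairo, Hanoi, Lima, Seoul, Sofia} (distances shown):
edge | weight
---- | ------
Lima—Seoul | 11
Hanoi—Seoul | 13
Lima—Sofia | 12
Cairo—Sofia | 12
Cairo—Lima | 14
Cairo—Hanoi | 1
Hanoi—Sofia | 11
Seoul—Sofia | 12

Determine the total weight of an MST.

35

Prim's algorithm from Lima:
Step 1: cheapest edge leaving the tree is Lima—Seoul (11); add Seoul.
Step 2: cheapest edge leaving the tree is Lima—Sofia (12); add Sofia.
Step 3: cheapest edge leaving the tree is Hanoi—Sofia (11); add Hanoi.
Step 4: cheapest edge leaving the tree is Cairo—Hanoi (1); add Cairo.
MST edges: Lima—Seoul, Lima—Sofia, Hanoi—Sofia, Cairo—Hanoi; total weight 11+12+11+1 = 35.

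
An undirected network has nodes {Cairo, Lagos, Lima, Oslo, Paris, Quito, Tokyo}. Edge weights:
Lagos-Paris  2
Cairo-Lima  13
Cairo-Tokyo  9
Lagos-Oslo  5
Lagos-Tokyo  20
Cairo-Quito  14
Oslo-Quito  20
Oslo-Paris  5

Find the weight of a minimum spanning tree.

63

Prim's algorithm from Paris:
Step 1: cheapest edge leaving the tree is Lagos-Paris (2); add Lagos.
Step 2: cheapest edge leaving the tree is Lagos-Oslo (5); add Oslo.
Step 3: cheapest edge leaving the tree is Oslo-Quito (20); add Quito.
Step 4: cheapest edge leaving the tree is Cairo-Quito (14); add Cairo.
Step 5: cheapest edge leaving the tree is Cairo-Tokyo (9); add Tokyo.
Step 6: cheapest edge leaving the tree is Cairo-Lima (13); add Lima.
MST edges: Lagos-Paris, Lagos-Oslo, Oslo-Quito, Cairo-Quito, Cairo-Tokyo, Cairo-Lima; total weight 2+5+20+14+9+13 = 63.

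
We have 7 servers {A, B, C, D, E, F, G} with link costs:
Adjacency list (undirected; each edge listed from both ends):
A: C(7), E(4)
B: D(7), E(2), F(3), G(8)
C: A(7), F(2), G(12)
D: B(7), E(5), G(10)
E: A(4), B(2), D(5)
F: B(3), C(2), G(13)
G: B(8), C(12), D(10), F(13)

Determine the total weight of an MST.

Prim, starting at G.
Step 1: frontier [B–G 8, D–G 10, C–G 12, F–G 13] → take B–G (8); add B.
Step 2: frontier [B–E 2, B–F 3, B–D 7, D–G 10, C–G 12, F–G 13] → take B–E (2); add E.
Step 3: frontier [B–F 3, B–D 7, A–E 4, D–E 5, D–G 10, C–G 12, F–G 13] → take B–F (3); add F.
Step 4: frontier [B–D 7, A–E 4, D–E 5, C–F 2, D–G 10, C–G 12] → take C–F (2); add C.
Step 5: frontier [B–D 7, A–C 7, A–E 4, D–E 5, D–G 10] → take A–E (4); add A.
Step 6: frontier [B–D 7, D–E 5, D–G 10] → take D–E (5); add D.
MST edges: B–G, B–E, B–F, C–F, A–E, D–E; total weight 8+2+3+2+4+5 = 24.

24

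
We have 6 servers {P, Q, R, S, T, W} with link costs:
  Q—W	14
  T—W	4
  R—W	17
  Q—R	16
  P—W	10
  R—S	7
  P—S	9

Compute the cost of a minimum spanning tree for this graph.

44

Kruskal's algorithm — process edges by increasing weight (ties by edge label):
T—W (4): add — endpoints in different components.
R—S (7): add — endpoints in different components.
P—S (9): add — endpoints in different components.
P—W (10): add — endpoints in different components.
Q—W (14): add — endpoints in different components.
MST edges: T—W, R—S, P—S, P—W, Q—W; total weight 4+7+9+10+14 = 44.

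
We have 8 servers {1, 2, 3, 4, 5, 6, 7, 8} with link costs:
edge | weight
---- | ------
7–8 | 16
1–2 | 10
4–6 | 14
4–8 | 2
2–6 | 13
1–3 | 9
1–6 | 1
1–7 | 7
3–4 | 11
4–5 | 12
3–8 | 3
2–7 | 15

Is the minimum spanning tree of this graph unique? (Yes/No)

Sort edges by weight, then run Kruskal:
1–6 (1): add — endpoints in different components.
4–8 (2): add — endpoints in different components.
3–8 (3): add — endpoints in different components.
1–7 (7): add — endpoints in different components.
1–3 (9): add — endpoints in different components.
1–2 (10): add — endpoints in different components.
3–4 (11): skip — 3 and 4 already connected.
4–5 (12): add — endpoints in different components.
Every non-tree edge has weight strictly greater than the heaviest edge on the tree path between its endpoints, so the MST is unique.

Yes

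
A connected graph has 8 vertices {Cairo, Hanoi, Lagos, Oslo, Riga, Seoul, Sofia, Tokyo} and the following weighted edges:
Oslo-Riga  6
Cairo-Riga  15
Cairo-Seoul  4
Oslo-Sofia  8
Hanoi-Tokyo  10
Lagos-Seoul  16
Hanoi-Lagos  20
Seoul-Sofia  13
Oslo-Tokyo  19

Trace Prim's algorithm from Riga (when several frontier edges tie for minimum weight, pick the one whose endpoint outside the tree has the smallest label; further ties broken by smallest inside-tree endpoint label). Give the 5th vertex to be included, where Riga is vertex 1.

Cairo

Grow the tree from Riga using Prim:
Step 1: cheapest edge leaving the tree is Oslo-Riga (6); add Oslo.
Step 2: cheapest edge leaving the tree is Oslo-Sofia (8); add Sofia.
Step 3: cheapest edge leaving the tree is Seoul-Sofia (13); add Seoul.
Step 4: cheapest edge leaving the tree is Cairo-Seoul (4); add Cairo.
Step 5: cheapest edge leaving the tree is Lagos-Seoul (16); add Lagos.
Step 6: cheapest edge leaving the tree is Oslo-Tokyo (19); add Tokyo.
Step 7: cheapest edge leaving the tree is Hanoi-Tokyo (10); add Hanoi.
Vertex order: Riga, Oslo, Sofia, Seoul, Cairo, Lagos, Tokyo, Hanoi. The 5th vertex is Cairo.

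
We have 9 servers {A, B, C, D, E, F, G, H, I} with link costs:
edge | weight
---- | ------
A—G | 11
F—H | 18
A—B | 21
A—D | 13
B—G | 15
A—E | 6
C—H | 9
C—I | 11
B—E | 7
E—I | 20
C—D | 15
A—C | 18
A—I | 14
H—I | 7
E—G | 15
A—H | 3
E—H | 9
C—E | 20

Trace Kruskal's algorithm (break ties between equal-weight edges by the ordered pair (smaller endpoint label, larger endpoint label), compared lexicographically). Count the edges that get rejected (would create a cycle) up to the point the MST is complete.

Sort edges by weight, then run Kruskal:
A—H (3): add — endpoints in different components.
A—E (6): add — endpoints in different components.
B—E (7): add — endpoints in different components.
H—I (7): add — endpoints in different components.
C—H (9): add — endpoints in different components.
E—H (9): skip — E and H already connected.
A—G (11): add — endpoints in different components.
C—I (11): skip — C and I already connected.
A—D (13): add — endpoints in different components.
A—I (14): skip — A and I already connected.
B—G (15): skip — B and G already connected.
C—D (15): skip — C and D already connected.
E—G (15): skip — E and G already connected.
A—C (18): skip — A and C already connected.
F—H (18): add — endpoints in different components.
Edges rejected before the tree was complete: 7.

7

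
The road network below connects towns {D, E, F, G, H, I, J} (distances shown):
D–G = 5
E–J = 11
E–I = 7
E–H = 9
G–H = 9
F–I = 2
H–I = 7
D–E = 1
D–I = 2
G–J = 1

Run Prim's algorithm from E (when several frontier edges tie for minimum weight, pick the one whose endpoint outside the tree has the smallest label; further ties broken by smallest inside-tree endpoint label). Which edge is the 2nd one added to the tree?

Prim's algorithm from E:
Step 1: cheapest edge leaving the tree is D–E (1); add D.
Step 2: cheapest edge leaving the tree is D–I (2); add I.
Step 3: cheapest edge leaving the tree is F–I (2); add F.
Step 4: cheapest edge leaving the tree is D–G (5); add G.
Step 5: cheapest edge leaving the tree is G–J (1); add J.
Step 6: cheapest edge leaving the tree is H–I (7); add H.
The 2nd edge added is D–I.

D-I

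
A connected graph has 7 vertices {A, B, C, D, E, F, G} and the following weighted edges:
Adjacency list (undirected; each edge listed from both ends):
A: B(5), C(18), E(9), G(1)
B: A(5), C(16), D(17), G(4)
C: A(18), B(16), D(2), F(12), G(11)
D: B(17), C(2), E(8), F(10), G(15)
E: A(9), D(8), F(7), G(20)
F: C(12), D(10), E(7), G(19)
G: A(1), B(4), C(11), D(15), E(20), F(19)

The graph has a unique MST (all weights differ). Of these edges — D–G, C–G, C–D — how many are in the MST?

Kruskal's algorithm — process edges by increasing weight (ties by edge label):
A–G (1): add. Components now {A,G} {B} {C} {D} {E} {F}
C–D (2): add. Components now {A,G} {B} {C,D} {E} {F}
B–G (4): add. Components now {A,B,G} {C,D} {E} {F}
A–B (5): skip — A and B already connected.
E–F (7): add. Components now {A,B,G} {C,D} {E,F}
D–E (8): add. Components now {A,B,G} {C,D,E,F}
A–E (9): add. Components now {A,B,C,D,E,F,G}
MST edge set: {A–G, C–D, B–G, E–F, D–E, A–E}.
Of the listed edges, {C–D} are in the MST → 1.

1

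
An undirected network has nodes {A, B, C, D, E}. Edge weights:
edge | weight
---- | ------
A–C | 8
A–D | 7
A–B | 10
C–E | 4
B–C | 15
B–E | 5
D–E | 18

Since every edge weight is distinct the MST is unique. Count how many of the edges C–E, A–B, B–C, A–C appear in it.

2

Kruskal's algorithm — process edges by increasing weight (ties by edge label):
C–E (4): add. Components now {A} {B} {C,E} {D}
B–E (5): add. Components now {A} {B,C,E} {D}
A–D (7): add. Components now {A,D} {B,C,E}
A–C (8): add. Components now {A,B,C,D,E}
MST edge set: {C–E, B–E, A–D, A–C}.
Of the listed edges, {C–E, A–C} are in the MST → 2.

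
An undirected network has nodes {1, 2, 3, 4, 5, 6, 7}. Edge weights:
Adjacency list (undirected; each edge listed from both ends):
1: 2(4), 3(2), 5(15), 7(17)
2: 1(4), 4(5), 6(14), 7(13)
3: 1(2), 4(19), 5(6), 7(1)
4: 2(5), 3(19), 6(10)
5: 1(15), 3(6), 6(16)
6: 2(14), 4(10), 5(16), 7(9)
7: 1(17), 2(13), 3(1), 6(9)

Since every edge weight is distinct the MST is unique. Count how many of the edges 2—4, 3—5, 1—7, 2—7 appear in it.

Sort edges by weight, then run Kruskal:
3—7 (1): add — endpoints in different components.
1—3 (2): add — endpoints in different components.
1—2 (4): add — endpoints in different components.
2—4 (5): add — endpoints in different components.
3—5 (6): add — endpoints in different components.
6—7 (9): add — endpoints in different components.
MST edge set: {3—7, 1—3, 1—2, 2—4, 3—5, 6—7}.
Of the listed edges, {2—4, 3—5} are in the MST → 2.

2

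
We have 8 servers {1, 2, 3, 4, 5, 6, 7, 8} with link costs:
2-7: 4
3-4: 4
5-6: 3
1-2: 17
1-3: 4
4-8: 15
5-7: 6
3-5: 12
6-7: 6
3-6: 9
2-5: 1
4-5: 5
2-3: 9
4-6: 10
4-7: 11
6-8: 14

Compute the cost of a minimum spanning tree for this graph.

35

Sort edges by weight, then run Kruskal:
2-5 (1): add — endpoints in different components.
5-6 (3): add — endpoints in different components.
1-3 (4): add — endpoints in different components.
2-7 (4): add — endpoints in different components.
3-4 (4): add — endpoints in different components.
4-5 (5): add — endpoints in different components.
5-7 (6): skip — 5 and 7 already connected.
6-7 (6): skip — 6 and 7 already connected.
2-3 (9): skip — 2 and 3 already connected.
3-6 (9): skip — 3 and 6 already connected.
4-6 (10): skip — 4 and 6 already connected.
4-7 (11): skip — 4 and 7 already connected.
3-5 (12): skip — 3 and 5 already connected.
6-8 (14): add — endpoints in different components.
MST edges: 2-5, 5-6, 1-3, 2-7, 3-4, 4-5, 6-8; total weight 1+3+4+4+4+5+14 = 35.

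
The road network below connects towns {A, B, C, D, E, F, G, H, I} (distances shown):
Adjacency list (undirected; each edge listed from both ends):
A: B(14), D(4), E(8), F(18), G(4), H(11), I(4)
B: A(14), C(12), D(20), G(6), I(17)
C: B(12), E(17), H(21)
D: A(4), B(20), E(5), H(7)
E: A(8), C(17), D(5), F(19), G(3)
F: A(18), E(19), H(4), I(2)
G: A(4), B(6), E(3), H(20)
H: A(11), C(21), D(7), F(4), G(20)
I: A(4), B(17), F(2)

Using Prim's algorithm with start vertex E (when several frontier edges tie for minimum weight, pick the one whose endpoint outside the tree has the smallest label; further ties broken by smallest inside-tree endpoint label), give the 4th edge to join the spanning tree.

Prim's algorithm from E:
Step 1: cheapest edge leaving the tree is E—G (3); add G.
Step 2: cheapest edge leaving the tree is A—G (4); add A.
Step 3: cheapest edge leaving the tree is A—D (4); add D.
Step 4: cheapest edge leaving the tree is A—I (4); add I.
Step 5: cheapest edge leaving the tree is F—I (2); add F.
Step 6: cheapest edge leaving the tree is F—H (4); add H.
Step 7: cheapest edge leaving the tree is B—G (6); add B.
Step 8: cheapest edge leaving the tree is B—C (12); add C.
The 4th edge added is A—I.

A-I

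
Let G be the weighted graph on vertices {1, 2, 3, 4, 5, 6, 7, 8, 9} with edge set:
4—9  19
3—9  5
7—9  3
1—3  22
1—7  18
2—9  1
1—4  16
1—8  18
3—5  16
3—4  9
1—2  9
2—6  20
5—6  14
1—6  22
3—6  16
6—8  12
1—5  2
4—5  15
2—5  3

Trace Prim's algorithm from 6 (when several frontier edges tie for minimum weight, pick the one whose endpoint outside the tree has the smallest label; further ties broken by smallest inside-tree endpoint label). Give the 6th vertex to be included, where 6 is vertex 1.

Prim, starting at 6.
Step 1: cheapest edge leaving the tree is 6—8 (12); add 8.
Step 2: cheapest edge leaving the tree is 5—6 (14); add 5.
Step 3: cheapest edge leaving the tree is 1—5 (2); add 1.
Step 4: cheapest edge leaving the tree is 2—5 (3); add 2.
Step 5: cheapest edge leaving the tree is 2—9 (1); add 9.
Step 6: cheapest edge leaving the tree is 7—9 (3); add 7.
Step 7: cheapest edge leaving the tree is 3—9 (5); add 3.
Step 8: cheapest edge leaving the tree is 3—4 (9); add 4.
Vertex order: 6, 8, 5, 1, 2, 9, 7, 3, 4. The 6th vertex is 9.

9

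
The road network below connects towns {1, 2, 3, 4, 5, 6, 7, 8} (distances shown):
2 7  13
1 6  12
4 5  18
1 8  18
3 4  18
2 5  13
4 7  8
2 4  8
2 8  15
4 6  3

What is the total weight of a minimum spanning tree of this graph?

Prim's algorithm from 6:
Step 1: cheapest edge leaving the tree is 4 6 (3); add 4.
Step 2: cheapest edge leaving the tree is 2 4 (8); add 2.
Step 3: cheapest edge leaving the tree is 4 7 (8); add 7.
Step 4: cheapest edge leaving the tree is 1 6 (12); add 1.
Step 5: cheapest edge leaving the tree is 2 5 (13); add 5.
Step 6: cheapest edge leaving the tree is 2 8 (15); add 8.
Step 7: cheapest edge leaving the tree is 3 4 (18); add 3.
MST edges: 4 6, 2 4, 4 7, 1 6, 2 5, 2 8, 3 4; total weight 3+8+8+12+13+15+18 = 77.

77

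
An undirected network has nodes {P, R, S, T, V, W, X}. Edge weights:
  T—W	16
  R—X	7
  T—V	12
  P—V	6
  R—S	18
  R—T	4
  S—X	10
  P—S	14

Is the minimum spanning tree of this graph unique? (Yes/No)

Sort edges by weight, then run Kruskal:
R—T (4): add. Components now {R,T} {W} {V} {X} {S} {P}
P—V (6): add. Components now {R,T} {W} {P,V} {X} {S}
R—X (7): add. Components now {R,T,X} {W} {P,V} {S}
S—X (10): add. Components now {R,S,T,X} {W} {P,V}
T—V (12): add. Components now {P,R,S,T,V,X} {W}
P—S (14): skip — S and P already connected.
T—W (16): add. Components now {P,R,S,T,V,W,X}
Every non-tree edge has weight strictly greater than the heaviest edge on the tree path between its endpoints, so the MST is unique.

Yes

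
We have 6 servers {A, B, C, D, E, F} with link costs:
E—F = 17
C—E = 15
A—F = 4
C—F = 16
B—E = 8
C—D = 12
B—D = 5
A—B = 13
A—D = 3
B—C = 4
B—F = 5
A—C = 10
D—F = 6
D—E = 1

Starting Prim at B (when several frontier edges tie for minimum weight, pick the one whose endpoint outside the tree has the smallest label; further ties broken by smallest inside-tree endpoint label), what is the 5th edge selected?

Grow the tree from B using Prim:
Step 1: frontier [B—C 4, B—D 5, B—F 5, B—E 8, A—B 13] → take B—C (4); add C.
Step 2: frontier [B—D 5, B—F 5, B—E 8, A—B 13, A—C 10, C—D 12, C—E 15, C—F 16] → take B—D (5); add D.
Step 3: frontier [B—F 5, B—E 8, A—B 13, A—C 10, C—E 15, C—F 16, D—E 1, A—D 3, D—F 6] → take D—E (1); add E.
Step 4: frontier [B—F 5, A—B 13, A—C 10, C—F 16, A—D 3, D—F 6, E—F 17] → take A—D (3); add A.
Step 5: frontier [A—F 4, B—F 5, C—F 16, D—F 6, E—F 17] → take A—F (4); add F.
The 5th edge added is A—F.

A-F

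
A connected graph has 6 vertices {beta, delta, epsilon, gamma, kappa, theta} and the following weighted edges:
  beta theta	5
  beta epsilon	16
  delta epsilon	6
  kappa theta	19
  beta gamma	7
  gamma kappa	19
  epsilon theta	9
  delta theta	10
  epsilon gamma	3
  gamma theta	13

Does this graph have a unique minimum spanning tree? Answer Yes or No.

Sort edges by weight, then run Kruskal:
epsilon gamma (3): add — endpoints in different components.
beta theta (5): add — endpoints in different components.
delta epsilon (6): add — endpoints in different components.
beta gamma (7): add — endpoints in different components.
epsilon theta (9): skip — theta and epsilon already connected.
delta theta (10): skip — theta and delta already connected.
gamma theta (13): skip — theta and gamma already connected.
beta epsilon (16): skip — epsilon and beta already connected.
gamma kappa (19): add — endpoints in different components.
Non-tree edge kappa theta has weight 19, equal to the heaviest edge on its tree cycle — swapping gives another MST of the same weight. Not unique.

No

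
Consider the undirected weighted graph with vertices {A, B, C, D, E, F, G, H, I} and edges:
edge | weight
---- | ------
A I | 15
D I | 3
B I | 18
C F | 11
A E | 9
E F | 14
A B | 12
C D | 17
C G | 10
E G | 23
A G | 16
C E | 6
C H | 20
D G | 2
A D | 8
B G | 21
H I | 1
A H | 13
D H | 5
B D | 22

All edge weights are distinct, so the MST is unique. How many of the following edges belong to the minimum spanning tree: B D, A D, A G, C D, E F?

Kruskal's algorithm — process edges by increasing weight (ties by edge label):
H I (1): add — endpoints in different components.
D G (2): add — endpoints in different components.
D I (3): add — endpoints in different components.
D H (5): skip — D and H already connected.
C E (6): add — endpoints in different components.
A D (8): add — endpoints in different components.
A E (9): add — endpoints in different components.
C G (10): skip — C and G already connected.
C F (11): add — endpoints in different components.
A B (12): add — endpoints in different components.
MST edge set: {H I, D G, D I, C E, A D, A E, C F, A B}.
Of the listed edges, {A D} are in the MST → 1.

1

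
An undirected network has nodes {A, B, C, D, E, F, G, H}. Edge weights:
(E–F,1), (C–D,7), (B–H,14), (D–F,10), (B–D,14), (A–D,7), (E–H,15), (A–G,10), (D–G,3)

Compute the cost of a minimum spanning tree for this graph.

56

Sort edges by weight, then run Kruskal:
E–F (1): add — endpoints in different components.
D–G (3): add — endpoints in different components.
A–D (7): add — endpoints in different components.
C–D (7): add — endpoints in different components.
A–G (10): skip — A and G already connected.
D–F (10): add — endpoints in different components.
B–D (14): add — endpoints in different components.
B–H (14): add — endpoints in different components.
MST edges: E–F, D–G, A–D, C–D, D–F, B–D, B–H; total weight 1+3+7+7+10+14+14 = 56.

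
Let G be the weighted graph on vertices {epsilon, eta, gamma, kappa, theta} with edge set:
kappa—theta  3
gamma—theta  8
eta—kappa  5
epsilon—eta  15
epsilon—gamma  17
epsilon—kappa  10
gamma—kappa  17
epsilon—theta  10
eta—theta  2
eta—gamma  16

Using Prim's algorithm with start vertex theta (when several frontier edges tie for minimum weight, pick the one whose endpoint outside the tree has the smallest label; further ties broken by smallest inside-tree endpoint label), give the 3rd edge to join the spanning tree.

gamma-theta

Prim, starting at theta.
Step 1: frontier [eta—theta 2, kappa—theta 3, gamma—theta 8, epsilon—theta 10] → take eta—theta (2); add eta.
Step 2: frontier [eta—kappa 5, epsilon—eta 15, eta—gamma 16, kappa—theta 3, gamma—theta 8, epsilon—theta 10] → take kappa—theta (3); add kappa.
Step 3: frontier [epsilon—eta 15, eta—gamma 16, epsilon—kappa 10, gamma—kappa 17, gamma—theta 8, epsilon—theta 10] → take gamma—theta (8); add gamma.
Step 4: frontier [epsilon—eta 15, epsilon—gamma 17, epsilon—kappa 10, epsilon—theta 10] → take epsilon—kappa (10); add epsilon.
The 3rd edge added is gamma—theta.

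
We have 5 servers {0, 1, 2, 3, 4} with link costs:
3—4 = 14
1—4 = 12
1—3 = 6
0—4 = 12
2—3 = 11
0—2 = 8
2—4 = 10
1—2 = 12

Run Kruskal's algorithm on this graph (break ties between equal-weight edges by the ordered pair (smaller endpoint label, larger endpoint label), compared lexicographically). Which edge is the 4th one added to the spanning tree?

Kruskal: consider edges lightest-first.
1—3 (6): add. Components now {0} {1,3} {2} {4}
0—2 (8): add. Components now {0,2} {1,3} {4}
2—4 (10): add. Components now {0,2,4} {1,3}
2—3 (11): add. Components now {0,1,2,3,4}
The 4th edge added is 2—3.

2-3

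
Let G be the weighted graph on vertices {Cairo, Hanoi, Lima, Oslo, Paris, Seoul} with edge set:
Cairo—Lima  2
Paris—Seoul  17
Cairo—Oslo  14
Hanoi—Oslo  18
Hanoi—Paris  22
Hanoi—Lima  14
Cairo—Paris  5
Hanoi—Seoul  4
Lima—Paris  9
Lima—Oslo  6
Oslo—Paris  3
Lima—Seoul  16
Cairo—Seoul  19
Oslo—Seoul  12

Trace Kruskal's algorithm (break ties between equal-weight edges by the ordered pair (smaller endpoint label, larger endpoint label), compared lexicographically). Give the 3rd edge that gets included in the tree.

Hanoi-Seoul

Kruskal: consider edges lightest-first.
Cairo—Lima (2): add — endpoints in different components.
Oslo—Paris (3): add — endpoints in different components.
Hanoi—Seoul (4): add — endpoints in different components.
Cairo—Paris (5): add — endpoints in different components.
Lima—Oslo (6): skip — Lima and Oslo already connected.
Lima—Paris (9): skip — Lima and Paris already connected.
Oslo—Seoul (12): add — endpoints in different components.
The 3rd edge added is Hanoi—Seoul.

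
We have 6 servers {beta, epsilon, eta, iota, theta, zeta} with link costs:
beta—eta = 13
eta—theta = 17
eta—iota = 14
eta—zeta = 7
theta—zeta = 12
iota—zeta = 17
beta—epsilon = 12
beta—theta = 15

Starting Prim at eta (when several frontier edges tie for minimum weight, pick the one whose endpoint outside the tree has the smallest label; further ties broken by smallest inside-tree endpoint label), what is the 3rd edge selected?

beta-eta

Prim, starting at eta.
Step 1: cheapest edge leaving the tree is eta—zeta (7); add zeta.
Step 2: cheapest edge leaving the tree is theta—zeta (12); add theta.
Step 3: cheapest edge leaving the tree is beta—eta (13); add beta.
Step 4: cheapest edge leaving the tree is beta—epsilon (12); add epsilon.
Step 5: cheapest edge leaving the tree is eta—iota (14); add iota.
The 3rd edge added is beta—eta.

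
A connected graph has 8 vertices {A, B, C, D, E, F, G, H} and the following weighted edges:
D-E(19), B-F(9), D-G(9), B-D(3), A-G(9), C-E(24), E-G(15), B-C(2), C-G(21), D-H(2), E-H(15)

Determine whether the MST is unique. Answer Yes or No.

No

Kruskal's algorithm — process edges by increasing weight (ties by edge label):
B-C (2): add — endpoints in different components.
D-H (2): add — endpoints in different components.
B-D (3): add — endpoints in different components.
A-G (9): add — endpoints in different components.
B-F (9): add — endpoints in different components.
D-G (9): add — endpoints in different components.
E-G (15): add — endpoints in different components.
Non-tree edge E-H has weight 15, equal to the heaviest edge on its tree cycle — swapping gives another MST of the same weight. Not unique.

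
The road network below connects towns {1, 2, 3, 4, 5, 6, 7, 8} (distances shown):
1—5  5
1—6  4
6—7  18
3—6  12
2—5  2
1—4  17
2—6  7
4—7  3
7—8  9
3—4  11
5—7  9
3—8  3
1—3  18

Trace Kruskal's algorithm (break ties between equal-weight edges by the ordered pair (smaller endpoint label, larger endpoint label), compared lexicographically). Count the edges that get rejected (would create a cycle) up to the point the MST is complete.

1

Kruskal's algorithm — process edges by increasing weight (ties by edge label):
2—5 (2): add — endpoints in different components.
3—8 (3): add — endpoints in different components.
4—7 (3): add — endpoints in different components.
1—6 (4): add — endpoints in different components.
1—5 (5): add — endpoints in different components.
2—6 (7): skip — 2 and 6 already connected.
5—7 (9): add — endpoints in different components.
7—8 (9): add — endpoints in different components.
Edges rejected before the tree was complete: 1.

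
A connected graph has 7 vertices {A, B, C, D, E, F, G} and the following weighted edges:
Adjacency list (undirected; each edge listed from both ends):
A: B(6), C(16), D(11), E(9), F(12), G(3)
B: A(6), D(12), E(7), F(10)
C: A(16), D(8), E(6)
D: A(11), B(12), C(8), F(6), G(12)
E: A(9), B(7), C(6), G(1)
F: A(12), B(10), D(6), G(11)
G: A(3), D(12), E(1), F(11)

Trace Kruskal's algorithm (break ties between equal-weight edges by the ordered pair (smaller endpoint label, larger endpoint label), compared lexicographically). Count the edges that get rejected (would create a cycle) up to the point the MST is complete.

Sort edges by weight, then run Kruskal:
E G (1): add. Components now {A} {B} {C} {D} {E,G} {F}
A G (3): add. Components now {A,E,G} {B} {C} {D} {F}
A B (6): add. Components now {A,B,E,G} {C} {D} {F}
C E (6): add. Components now {A,B,C,E,G} {D} {F}
D F (6): add. Components now {A,B,C,E,G} {D,F}
B E (7): skip — B and E already connected.
C D (8): add. Components now {A,B,C,D,E,F,G}
Edges rejected before the tree was complete: 1.

1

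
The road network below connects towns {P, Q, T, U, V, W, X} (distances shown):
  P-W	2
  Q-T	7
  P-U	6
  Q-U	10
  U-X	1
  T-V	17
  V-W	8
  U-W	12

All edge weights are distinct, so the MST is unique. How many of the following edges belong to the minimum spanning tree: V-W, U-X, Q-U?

3

Kruskal: consider edges lightest-first.
U-X (1): add — endpoints in different components.
P-W (2): add — endpoints in different components.
P-U (6): add — endpoints in different components.
Q-T (7): add — endpoints in different components.
V-W (8): add — endpoints in different components.
Q-U (10): add — endpoints in different components.
MST edge set: {U-X, P-W, P-U, Q-T, V-W, Q-U}.
Of the listed edges, {V-W, U-X, Q-U} are in the MST → 3.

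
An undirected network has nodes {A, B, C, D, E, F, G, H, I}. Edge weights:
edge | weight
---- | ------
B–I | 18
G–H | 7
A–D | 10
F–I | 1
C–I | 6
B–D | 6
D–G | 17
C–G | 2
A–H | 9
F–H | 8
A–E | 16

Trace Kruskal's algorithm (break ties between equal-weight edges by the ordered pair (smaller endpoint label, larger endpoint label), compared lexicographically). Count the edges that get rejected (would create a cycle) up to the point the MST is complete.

1

Kruskal's algorithm — process edges by increasing weight (ties by edge label):
F–I (1): add — endpoints in different components.
C–G (2): add — endpoints in different components.
B–D (6): add — endpoints in different components.
C–I (6): add — endpoints in different components.
G–H (7): add — endpoints in different components.
F–H (8): skip — F and H already connected.
A–H (9): add — endpoints in different components.
A–D (10): add — endpoints in different components.
A–E (16): add — endpoints in different components.
Edges rejected before the tree was complete: 1.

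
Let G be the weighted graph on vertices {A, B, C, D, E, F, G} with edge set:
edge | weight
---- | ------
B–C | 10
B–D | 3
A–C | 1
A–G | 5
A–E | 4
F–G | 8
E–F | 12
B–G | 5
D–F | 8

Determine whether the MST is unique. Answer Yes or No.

No

Kruskal's algorithm — process edges by increasing weight (ties by edge label):
A–C (1): add — endpoints in different components.
B–D (3): add — endpoints in different components.
A–E (4): add — endpoints in different components.
A–G (5): add — endpoints in different components.
B–G (5): add — endpoints in different components.
D–F (8): add — endpoints in different components.
Non-tree edge F–G has weight 8, equal to the heaviest edge on its tree cycle — swapping gives another MST of the same weight. Not unique.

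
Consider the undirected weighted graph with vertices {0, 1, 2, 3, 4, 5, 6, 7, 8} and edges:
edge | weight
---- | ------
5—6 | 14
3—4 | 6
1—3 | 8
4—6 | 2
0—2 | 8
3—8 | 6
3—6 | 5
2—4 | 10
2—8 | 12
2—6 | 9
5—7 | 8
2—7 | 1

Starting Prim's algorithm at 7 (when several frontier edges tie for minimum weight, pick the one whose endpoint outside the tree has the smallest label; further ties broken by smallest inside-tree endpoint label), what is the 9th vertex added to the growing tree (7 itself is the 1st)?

1

Prim's algorithm from 7:
Step 1: cheapest edge leaving the tree is 2—7 (1); add 2.
Step 2: cheapest edge leaving the tree is 0—2 (8); add 0.
Step 3: cheapest edge leaving the tree is 5—7 (8); add 5.
Step 4: cheapest edge leaving the tree is 2—6 (9); add 6.
Step 5: cheapest edge leaving the tree is 4—6 (2); add 4.
Step 6: cheapest edge leaving the tree is 3—6 (5); add 3.
Step 7: cheapest edge leaving the tree is 3—8 (6); add 8.
Step 8: cheapest edge leaving the tree is 1—3 (8); add 1.
Vertex order: 7, 2, 0, 5, 6, 4, 3, 8, 1. The 9th vertex is 1.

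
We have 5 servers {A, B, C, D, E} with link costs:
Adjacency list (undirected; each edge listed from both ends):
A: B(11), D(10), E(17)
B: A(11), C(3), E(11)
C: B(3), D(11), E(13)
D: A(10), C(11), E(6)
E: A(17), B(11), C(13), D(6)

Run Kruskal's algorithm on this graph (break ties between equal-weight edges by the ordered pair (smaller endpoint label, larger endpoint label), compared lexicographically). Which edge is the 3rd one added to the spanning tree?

Sort edges by weight, then run Kruskal:
B—C (3): add. Components now {A} {B,C} {D} {E}
D—E (6): add. Components now {A} {B,C} {D,E}
A—D (10): add. Components now {A,D,E} {B,C}
A—B (11): add. Components now {A,B,C,D,E}
The 3rd edge added is A—D.

A-D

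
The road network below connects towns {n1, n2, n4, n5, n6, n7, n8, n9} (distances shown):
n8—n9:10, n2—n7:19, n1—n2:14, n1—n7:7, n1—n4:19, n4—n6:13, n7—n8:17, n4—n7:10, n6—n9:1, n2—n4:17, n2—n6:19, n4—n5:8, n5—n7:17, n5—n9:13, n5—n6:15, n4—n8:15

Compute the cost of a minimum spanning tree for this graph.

Kruskal's algorithm — process edges by increasing weight (ties by edge label):
n6—n9 (1): add — endpoints in different components.
n1—n7 (7): add — endpoints in different components.
n4—n5 (8): add — endpoints in different components.
n4—n7 (10): add — endpoints in different components.
n8—n9 (10): add — endpoints in different components.
n4—n6 (13): add — endpoints in different components.
n5—n9 (13): skip — n5 and n9 already connected.
n1—n2 (14): add — endpoints in different components.
MST edges: n6—n9, n1—n7, n4—n5, n4—n7, n8—n9, n4—n6, n1—n2; total weight 1+7+8+10+10+13+14 = 63.

63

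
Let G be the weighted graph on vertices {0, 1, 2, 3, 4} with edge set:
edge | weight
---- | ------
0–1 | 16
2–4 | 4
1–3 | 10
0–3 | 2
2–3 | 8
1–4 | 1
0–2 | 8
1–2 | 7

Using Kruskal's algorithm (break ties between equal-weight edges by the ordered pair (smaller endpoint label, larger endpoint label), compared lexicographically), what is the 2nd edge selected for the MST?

Kruskal: consider edges lightest-first.
1–4 (1): add. Components now {0} {1,4} {2} {3}
0–3 (2): add. Components now {0,3} {1,4} {2}
2–4 (4): add. Components now {0,3} {1,2,4}
1–2 (7): skip — 1 and 2 already connected.
0–2 (8): add. Components now {0,1,2,3,4}
The 2nd edge added is 0–3.

0-3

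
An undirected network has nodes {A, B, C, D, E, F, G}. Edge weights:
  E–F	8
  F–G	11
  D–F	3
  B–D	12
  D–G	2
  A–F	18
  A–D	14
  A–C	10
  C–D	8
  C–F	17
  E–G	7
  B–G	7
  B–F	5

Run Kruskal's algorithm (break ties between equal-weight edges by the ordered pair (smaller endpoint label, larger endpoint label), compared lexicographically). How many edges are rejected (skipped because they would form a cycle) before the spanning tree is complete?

Kruskal's algorithm — process edges by increasing weight (ties by edge label):
D–G (2): add — endpoints in different components.
D–F (3): add — endpoints in different components.
B–F (5): add — endpoints in different components.
B–G (7): skip — B and G already connected.
E–G (7): add — endpoints in different components.
C–D (8): add — endpoints in different components.
E–F (8): skip — E and F already connected.
A–C (10): add — endpoints in different components.
Edges rejected before the tree was complete: 2.

2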